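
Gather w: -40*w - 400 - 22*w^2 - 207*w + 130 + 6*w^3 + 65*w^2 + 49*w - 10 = 6*w^3 + 43*w^2 - 198*w - 280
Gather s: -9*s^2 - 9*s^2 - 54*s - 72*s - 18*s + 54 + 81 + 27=-18*s^2 - 144*s + 162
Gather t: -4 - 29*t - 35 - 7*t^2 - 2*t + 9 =-7*t^2 - 31*t - 30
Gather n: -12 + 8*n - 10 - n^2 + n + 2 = -n^2 + 9*n - 20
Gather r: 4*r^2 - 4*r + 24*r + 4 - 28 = 4*r^2 + 20*r - 24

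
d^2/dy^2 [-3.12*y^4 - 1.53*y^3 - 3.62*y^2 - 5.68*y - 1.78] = -37.44*y^2 - 9.18*y - 7.24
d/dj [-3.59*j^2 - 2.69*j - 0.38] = -7.18*j - 2.69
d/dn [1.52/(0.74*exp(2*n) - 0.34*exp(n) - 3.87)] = (0.5168 - 2.2496*exp(n))*exp(n)/(-0.74*exp(2*n) + 0.34*exp(n) + 3.87)^2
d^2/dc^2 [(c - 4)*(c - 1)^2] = 6*c - 12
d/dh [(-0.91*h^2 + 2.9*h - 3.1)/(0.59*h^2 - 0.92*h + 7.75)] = (-0.8738*h^2 - 10.447*h + 19.623)/(0.3481*h^4 - 1.0856*h^3 + 9.9914*h^2 - 14.26*h + 60.0625)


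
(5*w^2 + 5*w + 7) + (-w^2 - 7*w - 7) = 4*w^2 - 2*w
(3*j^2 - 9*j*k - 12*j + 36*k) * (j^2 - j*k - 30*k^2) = 3*j^4 - 12*j^3*k - 12*j^3 - 81*j^2*k^2 + 48*j^2*k + 270*j*k^3 + 324*j*k^2 - 1080*k^3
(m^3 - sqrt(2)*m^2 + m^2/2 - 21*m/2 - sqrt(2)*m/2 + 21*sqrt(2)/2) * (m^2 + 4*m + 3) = m^5 - sqrt(2)*m^4 + 9*m^4/2 - 9*sqrt(2)*m^3/2 - 11*m^3/2 - 81*m^2/2 + 11*sqrt(2)*m^2/2 - 63*m/2 + 81*sqrt(2)*m/2 + 63*sqrt(2)/2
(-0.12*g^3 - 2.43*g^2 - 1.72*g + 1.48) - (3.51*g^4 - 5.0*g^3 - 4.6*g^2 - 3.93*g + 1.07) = -3.51*g^4 + 4.88*g^3 + 2.17*g^2 + 2.21*g + 0.41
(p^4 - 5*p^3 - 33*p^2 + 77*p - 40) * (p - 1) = p^5 - 6*p^4 - 28*p^3 + 110*p^2 - 117*p + 40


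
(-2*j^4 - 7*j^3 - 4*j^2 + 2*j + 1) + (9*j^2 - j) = -2*j^4 - 7*j^3 + 5*j^2 + j + 1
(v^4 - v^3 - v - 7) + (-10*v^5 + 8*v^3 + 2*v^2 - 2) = -10*v^5 + v^4 + 7*v^3 + 2*v^2 - v - 9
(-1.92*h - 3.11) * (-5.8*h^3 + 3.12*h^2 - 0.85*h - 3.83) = 11.136*h^4 + 12.0476*h^3 - 8.0712*h^2 + 9.9971*h + 11.9113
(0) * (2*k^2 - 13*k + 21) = 0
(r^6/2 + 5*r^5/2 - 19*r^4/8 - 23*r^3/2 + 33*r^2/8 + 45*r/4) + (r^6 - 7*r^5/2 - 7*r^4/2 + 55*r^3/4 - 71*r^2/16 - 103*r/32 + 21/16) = 3*r^6/2 - r^5 - 47*r^4/8 + 9*r^3/4 - 5*r^2/16 + 257*r/32 + 21/16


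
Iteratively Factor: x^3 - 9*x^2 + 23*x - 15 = (x - 1)*(x^2 - 8*x + 15) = (x - 3)*(x - 1)*(x - 5)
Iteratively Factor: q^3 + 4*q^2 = (q)*(q^2 + 4*q) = q*(q + 4)*(q)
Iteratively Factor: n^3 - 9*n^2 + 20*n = (n)*(n^2 - 9*n + 20) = n*(n - 4)*(n - 5)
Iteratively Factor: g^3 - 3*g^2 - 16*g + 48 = (g - 3)*(g^2 - 16) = (g - 3)*(g + 4)*(g - 4)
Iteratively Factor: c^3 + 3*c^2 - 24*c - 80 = (c - 5)*(c^2 + 8*c + 16) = (c - 5)*(c + 4)*(c + 4)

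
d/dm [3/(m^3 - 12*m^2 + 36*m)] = 9*(2 - m)/(m^2*(m^3 - 18*m^2 + 108*m - 216))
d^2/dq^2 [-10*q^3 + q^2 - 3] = 2 - 60*q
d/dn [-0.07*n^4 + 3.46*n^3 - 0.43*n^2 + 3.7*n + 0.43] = -0.28*n^3 + 10.38*n^2 - 0.86*n + 3.7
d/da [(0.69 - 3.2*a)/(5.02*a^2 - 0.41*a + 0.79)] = (16.064*a^2 - 6.9276*a - 2.2451)/(25.2004*a^4 - 4.1164*a^3 + 8.0997*a^2 - 0.6478*a + 0.6241)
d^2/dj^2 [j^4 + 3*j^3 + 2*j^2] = 12*j^2 + 18*j + 4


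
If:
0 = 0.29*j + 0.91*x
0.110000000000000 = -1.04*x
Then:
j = 0.33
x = -0.11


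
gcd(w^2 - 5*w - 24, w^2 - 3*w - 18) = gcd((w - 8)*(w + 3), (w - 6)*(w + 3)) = w + 3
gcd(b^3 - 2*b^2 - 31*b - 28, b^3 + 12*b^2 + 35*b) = 1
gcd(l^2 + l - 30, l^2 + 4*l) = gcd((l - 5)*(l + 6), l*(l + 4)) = 1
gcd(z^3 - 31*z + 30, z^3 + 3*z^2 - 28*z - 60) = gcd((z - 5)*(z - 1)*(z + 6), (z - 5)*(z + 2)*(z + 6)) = z^2 + z - 30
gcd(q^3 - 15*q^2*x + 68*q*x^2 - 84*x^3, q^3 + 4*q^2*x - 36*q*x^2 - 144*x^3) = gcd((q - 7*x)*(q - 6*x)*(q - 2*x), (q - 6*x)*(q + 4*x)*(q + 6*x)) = -q + 6*x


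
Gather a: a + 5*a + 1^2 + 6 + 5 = 6*a + 12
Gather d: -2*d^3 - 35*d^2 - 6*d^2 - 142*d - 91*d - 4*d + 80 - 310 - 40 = -2*d^3 - 41*d^2 - 237*d - 270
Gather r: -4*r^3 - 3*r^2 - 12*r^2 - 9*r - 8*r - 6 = -4*r^3 - 15*r^2 - 17*r - 6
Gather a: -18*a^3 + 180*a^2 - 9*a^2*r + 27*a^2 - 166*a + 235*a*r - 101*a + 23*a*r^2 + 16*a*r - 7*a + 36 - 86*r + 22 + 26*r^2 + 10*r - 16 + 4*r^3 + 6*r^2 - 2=-18*a^3 + a^2*(207 - 9*r) + a*(23*r^2 + 251*r - 274) + 4*r^3 + 32*r^2 - 76*r + 40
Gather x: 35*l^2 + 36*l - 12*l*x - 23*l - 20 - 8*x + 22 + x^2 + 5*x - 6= 35*l^2 + 13*l + x^2 + x*(-12*l - 3) - 4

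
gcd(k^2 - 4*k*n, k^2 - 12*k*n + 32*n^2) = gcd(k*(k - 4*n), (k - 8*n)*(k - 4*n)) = k - 4*n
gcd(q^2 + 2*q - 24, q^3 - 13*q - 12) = q - 4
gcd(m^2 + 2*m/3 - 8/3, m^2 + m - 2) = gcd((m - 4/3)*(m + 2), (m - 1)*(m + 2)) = m + 2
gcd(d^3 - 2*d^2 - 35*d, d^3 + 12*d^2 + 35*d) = d^2 + 5*d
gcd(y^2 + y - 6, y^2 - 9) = y + 3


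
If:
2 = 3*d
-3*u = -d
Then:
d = 2/3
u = 2/9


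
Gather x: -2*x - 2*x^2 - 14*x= -2*x^2 - 16*x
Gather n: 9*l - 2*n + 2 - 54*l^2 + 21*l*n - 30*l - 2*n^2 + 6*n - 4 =-54*l^2 - 21*l - 2*n^2 + n*(21*l + 4) - 2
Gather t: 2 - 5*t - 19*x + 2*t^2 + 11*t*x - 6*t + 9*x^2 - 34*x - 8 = 2*t^2 + t*(11*x - 11) + 9*x^2 - 53*x - 6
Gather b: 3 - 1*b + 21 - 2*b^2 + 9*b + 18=-2*b^2 + 8*b + 42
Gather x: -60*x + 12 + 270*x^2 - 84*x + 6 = 270*x^2 - 144*x + 18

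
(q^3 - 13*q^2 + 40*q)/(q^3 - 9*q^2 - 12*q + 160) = q/(q + 4)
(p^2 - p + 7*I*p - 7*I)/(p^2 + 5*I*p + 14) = (p - 1)/(p - 2*I)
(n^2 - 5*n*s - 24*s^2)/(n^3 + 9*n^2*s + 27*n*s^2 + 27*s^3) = (n - 8*s)/(n^2 + 6*n*s + 9*s^2)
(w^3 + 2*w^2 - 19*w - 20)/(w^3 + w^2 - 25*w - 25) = (w - 4)/(w - 5)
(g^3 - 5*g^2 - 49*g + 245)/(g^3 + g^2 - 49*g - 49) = (g - 5)/(g + 1)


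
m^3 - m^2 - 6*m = m*(m - 3)*(m + 2)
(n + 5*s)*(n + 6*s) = n^2 + 11*n*s + 30*s^2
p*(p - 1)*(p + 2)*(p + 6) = p^4 + 7*p^3 + 4*p^2 - 12*p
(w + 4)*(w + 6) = w^2 + 10*w + 24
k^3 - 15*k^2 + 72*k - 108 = (k - 6)^2*(k - 3)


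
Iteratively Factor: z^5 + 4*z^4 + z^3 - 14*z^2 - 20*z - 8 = (z + 2)*(z^4 + 2*z^3 - 3*z^2 - 8*z - 4) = (z + 1)*(z + 2)*(z^3 + z^2 - 4*z - 4) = (z - 2)*(z + 1)*(z + 2)*(z^2 + 3*z + 2) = (z - 2)*(z + 1)*(z + 2)^2*(z + 1)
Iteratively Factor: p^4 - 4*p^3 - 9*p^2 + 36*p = (p - 3)*(p^3 - p^2 - 12*p) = p*(p - 3)*(p^2 - p - 12) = p*(p - 4)*(p - 3)*(p + 3)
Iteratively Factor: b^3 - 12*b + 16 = (b - 2)*(b^2 + 2*b - 8) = (b - 2)*(b + 4)*(b - 2)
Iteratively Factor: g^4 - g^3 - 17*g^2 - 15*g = (g + 3)*(g^3 - 4*g^2 - 5*g) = (g + 1)*(g + 3)*(g^2 - 5*g) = (g - 5)*(g + 1)*(g + 3)*(g)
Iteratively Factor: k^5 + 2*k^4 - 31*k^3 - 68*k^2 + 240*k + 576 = (k + 4)*(k^4 - 2*k^3 - 23*k^2 + 24*k + 144) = (k - 4)*(k + 4)*(k^3 + 2*k^2 - 15*k - 36) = (k - 4)^2*(k + 4)*(k^2 + 6*k + 9) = (k - 4)^2*(k + 3)*(k + 4)*(k + 3)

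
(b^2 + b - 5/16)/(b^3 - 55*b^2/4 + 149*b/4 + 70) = (b - 1/4)/(b^2 - 15*b + 56)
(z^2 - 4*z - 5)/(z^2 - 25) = (z + 1)/(z + 5)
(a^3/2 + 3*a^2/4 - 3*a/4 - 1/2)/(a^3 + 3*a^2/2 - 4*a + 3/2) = (2*a^2 + 5*a + 2)/(2*(2*a^2 + 5*a - 3))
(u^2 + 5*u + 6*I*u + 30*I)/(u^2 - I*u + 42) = (u + 5)/(u - 7*I)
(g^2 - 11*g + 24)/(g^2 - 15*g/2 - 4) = 2*(g - 3)/(2*g + 1)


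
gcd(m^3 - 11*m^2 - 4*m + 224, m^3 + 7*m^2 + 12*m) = m + 4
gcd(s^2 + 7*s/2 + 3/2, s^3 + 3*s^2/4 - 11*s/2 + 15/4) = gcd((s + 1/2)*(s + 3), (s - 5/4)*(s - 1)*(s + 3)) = s + 3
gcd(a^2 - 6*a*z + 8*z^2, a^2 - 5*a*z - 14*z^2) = 1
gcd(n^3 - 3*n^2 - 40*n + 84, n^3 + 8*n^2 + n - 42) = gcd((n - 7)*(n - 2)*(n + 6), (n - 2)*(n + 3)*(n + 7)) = n - 2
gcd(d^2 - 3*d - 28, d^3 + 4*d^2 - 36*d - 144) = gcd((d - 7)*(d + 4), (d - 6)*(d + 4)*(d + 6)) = d + 4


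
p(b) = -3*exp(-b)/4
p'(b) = 3*exp(-b)/4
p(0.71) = -0.37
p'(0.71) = 0.37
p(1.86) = -0.12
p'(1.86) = 0.12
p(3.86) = -0.02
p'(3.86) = 0.02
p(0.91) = -0.30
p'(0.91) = 0.30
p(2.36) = -0.07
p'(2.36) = 0.07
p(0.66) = -0.39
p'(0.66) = 0.39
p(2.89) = -0.04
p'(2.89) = 0.04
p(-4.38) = -59.88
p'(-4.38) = 59.88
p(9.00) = 0.00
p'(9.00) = 0.00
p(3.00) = -0.04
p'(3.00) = 0.04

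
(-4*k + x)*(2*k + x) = -8*k^2 - 2*k*x + x^2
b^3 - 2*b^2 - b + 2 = (b - 2)*(b - 1)*(b + 1)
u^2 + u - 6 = (u - 2)*(u + 3)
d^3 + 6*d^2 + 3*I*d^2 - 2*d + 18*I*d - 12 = (d + 6)*(d + I)*(d + 2*I)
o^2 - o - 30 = (o - 6)*(o + 5)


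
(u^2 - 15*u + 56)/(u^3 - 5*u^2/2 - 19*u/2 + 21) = 2*(u^2 - 15*u + 56)/(2*u^3 - 5*u^2 - 19*u + 42)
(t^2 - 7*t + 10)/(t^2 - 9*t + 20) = (t - 2)/(t - 4)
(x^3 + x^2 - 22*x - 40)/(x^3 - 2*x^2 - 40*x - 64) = (x - 5)/(x - 8)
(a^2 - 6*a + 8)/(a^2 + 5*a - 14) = (a - 4)/(a + 7)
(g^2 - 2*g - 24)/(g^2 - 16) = (g - 6)/(g - 4)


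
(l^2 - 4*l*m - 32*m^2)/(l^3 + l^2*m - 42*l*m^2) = (l^2 - 4*l*m - 32*m^2)/(l*(l^2 + l*m - 42*m^2))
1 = 1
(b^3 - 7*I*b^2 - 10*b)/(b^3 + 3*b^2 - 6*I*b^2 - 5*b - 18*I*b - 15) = b*(b - 2*I)/(b^2 + b*(3 - I) - 3*I)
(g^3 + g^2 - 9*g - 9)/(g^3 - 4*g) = (g^3 + g^2 - 9*g - 9)/(g*(g^2 - 4))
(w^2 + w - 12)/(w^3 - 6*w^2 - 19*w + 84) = 1/(w - 7)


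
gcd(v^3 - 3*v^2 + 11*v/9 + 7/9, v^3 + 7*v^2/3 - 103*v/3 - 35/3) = v + 1/3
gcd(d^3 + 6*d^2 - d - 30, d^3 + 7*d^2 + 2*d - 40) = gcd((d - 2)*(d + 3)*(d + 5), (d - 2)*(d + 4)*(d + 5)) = d^2 + 3*d - 10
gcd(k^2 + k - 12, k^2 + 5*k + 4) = k + 4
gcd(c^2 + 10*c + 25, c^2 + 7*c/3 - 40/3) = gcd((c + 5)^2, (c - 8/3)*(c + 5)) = c + 5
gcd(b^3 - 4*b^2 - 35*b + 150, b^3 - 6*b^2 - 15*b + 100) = b^2 - 10*b + 25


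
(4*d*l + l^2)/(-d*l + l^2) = (-4*d - l)/(d - l)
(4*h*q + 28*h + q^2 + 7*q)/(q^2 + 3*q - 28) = (4*h + q)/(q - 4)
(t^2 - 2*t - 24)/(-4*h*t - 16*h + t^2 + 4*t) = (t - 6)/(-4*h + t)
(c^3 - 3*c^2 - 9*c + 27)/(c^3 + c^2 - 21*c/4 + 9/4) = 4*(c^2 - 6*c + 9)/(4*c^2 - 8*c + 3)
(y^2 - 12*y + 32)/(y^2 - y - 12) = (y - 8)/(y + 3)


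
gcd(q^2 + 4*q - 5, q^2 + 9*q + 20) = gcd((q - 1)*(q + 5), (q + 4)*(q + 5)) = q + 5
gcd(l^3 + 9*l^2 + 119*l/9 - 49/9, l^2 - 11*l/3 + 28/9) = 1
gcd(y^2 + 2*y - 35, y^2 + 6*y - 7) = y + 7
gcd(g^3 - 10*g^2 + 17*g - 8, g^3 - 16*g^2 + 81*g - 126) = 1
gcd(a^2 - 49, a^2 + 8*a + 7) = a + 7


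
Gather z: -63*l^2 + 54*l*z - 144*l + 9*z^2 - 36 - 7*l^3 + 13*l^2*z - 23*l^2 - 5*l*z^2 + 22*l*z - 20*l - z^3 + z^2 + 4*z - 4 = -7*l^3 - 86*l^2 - 164*l - z^3 + z^2*(10 - 5*l) + z*(13*l^2 + 76*l + 4) - 40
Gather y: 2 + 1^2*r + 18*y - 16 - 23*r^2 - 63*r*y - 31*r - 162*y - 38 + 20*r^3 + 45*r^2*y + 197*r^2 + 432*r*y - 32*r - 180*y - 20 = 20*r^3 + 174*r^2 - 62*r + y*(45*r^2 + 369*r - 324) - 72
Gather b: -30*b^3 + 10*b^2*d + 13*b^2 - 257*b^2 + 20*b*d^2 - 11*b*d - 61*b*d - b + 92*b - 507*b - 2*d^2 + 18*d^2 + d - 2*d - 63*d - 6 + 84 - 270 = -30*b^3 + b^2*(10*d - 244) + b*(20*d^2 - 72*d - 416) + 16*d^2 - 64*d - 192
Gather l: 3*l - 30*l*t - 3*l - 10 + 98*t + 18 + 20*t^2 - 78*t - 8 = -30*l*t + 20*t^2 + 20*t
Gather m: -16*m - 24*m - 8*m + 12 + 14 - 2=24 - 48*m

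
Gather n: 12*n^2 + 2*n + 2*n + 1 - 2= 12*n^2 + 4*n - 1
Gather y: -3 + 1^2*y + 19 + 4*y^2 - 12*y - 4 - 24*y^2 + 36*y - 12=-20*y^2 + 25*y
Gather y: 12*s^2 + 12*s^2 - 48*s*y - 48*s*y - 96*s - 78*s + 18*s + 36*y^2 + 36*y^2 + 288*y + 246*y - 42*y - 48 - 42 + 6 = 24*s^2 - 156*s + 72*y^2 + y*(492 - 96*s) - 84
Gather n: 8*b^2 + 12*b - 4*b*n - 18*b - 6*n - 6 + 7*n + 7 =8*b^2 - 6*b + n*(1 - 4*b) + 1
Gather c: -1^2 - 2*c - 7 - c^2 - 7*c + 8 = -c^2 - 9*c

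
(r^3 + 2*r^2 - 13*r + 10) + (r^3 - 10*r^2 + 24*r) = 2*r^3 - 8*r^2 + 11*r + 10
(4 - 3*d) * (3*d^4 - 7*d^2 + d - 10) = -9*d^5 + 12*d^4 + 21*d^3 - 31*d^2 + 34*d - 40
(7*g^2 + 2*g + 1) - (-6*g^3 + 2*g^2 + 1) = 6*g^3 + 5*g^2 + 2*g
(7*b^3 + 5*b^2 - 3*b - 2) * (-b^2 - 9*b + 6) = -7*b^5 - 68*b^4 + 59*b^2 - 12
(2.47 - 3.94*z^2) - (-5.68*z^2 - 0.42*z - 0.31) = 1.74*z^2 + 0.42*z + 2.78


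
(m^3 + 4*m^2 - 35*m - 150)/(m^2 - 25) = (m^2 - m - 30)/(m - 5)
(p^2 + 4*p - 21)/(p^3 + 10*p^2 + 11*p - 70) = (p - 3)/(p^2 + 3*p - 10)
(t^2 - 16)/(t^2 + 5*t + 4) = (t - 4)/(t + 1)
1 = 1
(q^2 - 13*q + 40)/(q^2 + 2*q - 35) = (q - 8)/(q + 7)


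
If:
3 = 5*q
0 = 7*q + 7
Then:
No Solution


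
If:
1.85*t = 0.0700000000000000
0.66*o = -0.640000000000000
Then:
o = -0.97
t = 0.04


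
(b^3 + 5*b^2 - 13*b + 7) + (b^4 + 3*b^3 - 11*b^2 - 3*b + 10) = b^4 + 4*b^3 - 6*b^2 - 16*b + 17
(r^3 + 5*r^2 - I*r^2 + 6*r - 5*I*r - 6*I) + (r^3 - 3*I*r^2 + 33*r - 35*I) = 2*r^3 + 5*r^2 - 4*I*r^2 + 39*r - 5*I*r - 41*I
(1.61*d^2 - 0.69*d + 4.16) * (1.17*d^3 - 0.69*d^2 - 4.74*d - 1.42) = 1.8837*d^5 - 1.9182*d^4 - 2.2881*d^3 - 1.886*d^2 - 18.7386*d - 5.9072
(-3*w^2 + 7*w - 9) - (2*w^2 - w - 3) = -5*w^2 + 8*w - 6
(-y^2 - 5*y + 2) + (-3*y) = -y^2 - 8*y + 2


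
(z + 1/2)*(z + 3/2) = z^2 + 2*z + 3/4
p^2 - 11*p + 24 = (p - 8)*(p - 3)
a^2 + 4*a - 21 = (a - 3)*(a + 7)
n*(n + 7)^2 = n^3 + 14*n^2 + 49*n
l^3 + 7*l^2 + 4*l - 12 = (l - 1)*(l + 2)*(l + 6)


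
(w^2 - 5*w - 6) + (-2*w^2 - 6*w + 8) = -w^2 - 11*w + 2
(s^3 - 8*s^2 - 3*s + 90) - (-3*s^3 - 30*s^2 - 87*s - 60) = 4*s^3 + 22*s^2 + 84*s + 150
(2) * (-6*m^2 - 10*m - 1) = -12*m^2 - 20*m - 2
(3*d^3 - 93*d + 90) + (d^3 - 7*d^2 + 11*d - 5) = 4*d^3 - 7*d^2 - 82*d + 85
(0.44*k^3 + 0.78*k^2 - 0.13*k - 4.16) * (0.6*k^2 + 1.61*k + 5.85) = 0.264*k^5 + 1.1764*k^4 + 3.7518*k^3 + 1.8577*k^2 - 7.4581*k - 24.336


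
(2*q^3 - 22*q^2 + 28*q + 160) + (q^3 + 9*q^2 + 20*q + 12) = 3*q^3 - 13*q^2 + 48*q + 172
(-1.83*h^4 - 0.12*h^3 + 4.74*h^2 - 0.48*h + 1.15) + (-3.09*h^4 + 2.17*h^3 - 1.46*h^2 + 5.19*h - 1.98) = -4.92*h^4 + 2.05*h^3 + 3.28*h^2 + 4.71*h - 0.83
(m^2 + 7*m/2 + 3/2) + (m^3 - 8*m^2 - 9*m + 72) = m^3 - 7*m^2 - 11*m/2 + 147/2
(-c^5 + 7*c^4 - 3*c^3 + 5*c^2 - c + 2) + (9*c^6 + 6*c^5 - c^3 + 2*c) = 9*c^6 + 5*c^5 + 7*c^4 - 4*c^3 + 5*c^2 + c + 2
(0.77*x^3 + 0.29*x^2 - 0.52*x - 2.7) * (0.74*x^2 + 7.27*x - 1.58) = 0.5698*x^5 + 5.8125*x^4 + 0.5069*x^3 - 6.2366*x^2 - 18.8074*x + 4.266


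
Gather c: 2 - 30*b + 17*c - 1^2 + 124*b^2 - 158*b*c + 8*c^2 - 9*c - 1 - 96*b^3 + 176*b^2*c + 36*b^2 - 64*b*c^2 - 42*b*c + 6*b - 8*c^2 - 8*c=-96*b^3 + 160*b^2 - 64*b*c^2 - 24*b + c*(176*b^2 - 200*b)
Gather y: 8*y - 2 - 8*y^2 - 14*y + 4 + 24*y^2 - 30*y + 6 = 16*y^2 - 36*y + 8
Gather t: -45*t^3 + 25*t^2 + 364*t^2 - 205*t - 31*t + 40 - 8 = -45*t^3 + 389*t^2 - 236*t + 32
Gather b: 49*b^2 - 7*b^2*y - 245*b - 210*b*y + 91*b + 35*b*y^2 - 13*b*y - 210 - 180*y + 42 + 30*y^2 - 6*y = b^2*(49 - 7*y) + b*(35*y^2 - 223*y - 154) + 30*y^2 - 186*y - 168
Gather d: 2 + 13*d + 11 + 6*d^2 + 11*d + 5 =6*d^2 + 24*d + 18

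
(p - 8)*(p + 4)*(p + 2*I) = p^3 - 4*p^2 + 2*I*p^2 - 32*p - 8*I*p - 64*I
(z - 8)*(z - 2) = z^2 - 10*z + 16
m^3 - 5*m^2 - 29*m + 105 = (m - 7)*(m - 3)*(m + 5)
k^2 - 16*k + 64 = (k - 8)^2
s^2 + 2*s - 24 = (s - 4)*(s + 6)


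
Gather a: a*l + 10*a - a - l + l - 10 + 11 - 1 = a*(l + 9)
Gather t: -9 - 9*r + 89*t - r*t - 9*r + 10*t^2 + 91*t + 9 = -18*r + 10*t^2 + t*(180 - r)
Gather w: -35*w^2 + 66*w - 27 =-35*w^2 + 66*w - 27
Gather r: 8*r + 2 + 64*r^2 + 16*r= 64*r^2 + 24*r + 2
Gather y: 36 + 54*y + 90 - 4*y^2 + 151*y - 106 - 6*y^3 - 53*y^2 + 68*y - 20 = -6*y^3 - 57*y^2 + 273*y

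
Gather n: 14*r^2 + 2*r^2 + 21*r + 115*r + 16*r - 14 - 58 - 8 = 16*r^2 + 152*r - 80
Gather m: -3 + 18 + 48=63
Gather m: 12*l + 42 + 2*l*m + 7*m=12*l + m*(2*l + 7) + 42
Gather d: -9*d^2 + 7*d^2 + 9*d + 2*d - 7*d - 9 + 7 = -2*d^2 + 4*d - 2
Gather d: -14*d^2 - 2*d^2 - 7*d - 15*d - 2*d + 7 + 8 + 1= -16*d^2 - 24*d + 16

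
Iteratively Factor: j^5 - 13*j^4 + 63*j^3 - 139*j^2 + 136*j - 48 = (j - 4)*(j^4 - 9*j^3 + 27*j^2 - 31*j + 12) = (j - 4)*(j - 1)*(j^3 - 8*j^2 + 19*j - 12) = (j - 4)*(j - 3)*(j - 1)*(j^2 - 5*j + 4) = (j - 4)^2*(j - 3)*(j - 1)*(j - 1)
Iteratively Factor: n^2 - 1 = (n - 1)*(n + 1)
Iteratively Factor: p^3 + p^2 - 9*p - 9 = (p + 3)*(p^2 - 2*p - 3) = (p + 1)*(p + 3)*(p - 3)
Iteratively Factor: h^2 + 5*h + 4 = (h + 4)*(h + 1)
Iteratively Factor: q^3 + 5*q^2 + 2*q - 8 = (q - 1)*(q^2 + 6*q + 8) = (q - 1)*(q + 2)*(q + 4)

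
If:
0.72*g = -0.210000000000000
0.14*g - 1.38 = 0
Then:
No Solution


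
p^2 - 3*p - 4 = (p - 4)*(p + 1)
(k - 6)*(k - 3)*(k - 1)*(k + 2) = k^4 - 8*k^3 + 7*k^2 + 36*k - 36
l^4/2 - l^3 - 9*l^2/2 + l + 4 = (l/2 + 1)*(l - 4)*(l - 1)*(l + 1)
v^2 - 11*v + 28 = (v - 7)*(v - 4)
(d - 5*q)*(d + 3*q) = d^2 - 2*d*q - 15*q^2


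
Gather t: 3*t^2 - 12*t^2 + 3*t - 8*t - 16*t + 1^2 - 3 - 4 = -9*t^2 - 21*t - 6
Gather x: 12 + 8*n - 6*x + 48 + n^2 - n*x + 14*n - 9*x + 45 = n^2 + 22*n + x*(-n - 15) + 105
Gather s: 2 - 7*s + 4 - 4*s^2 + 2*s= -4*s^2 - 5*s + 6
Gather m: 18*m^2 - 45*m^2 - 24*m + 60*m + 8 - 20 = -27*m^2 + 36*m - 12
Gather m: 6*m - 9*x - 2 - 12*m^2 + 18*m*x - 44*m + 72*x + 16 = -12*m^2 + m*(18*x - 38) + 63*x + 14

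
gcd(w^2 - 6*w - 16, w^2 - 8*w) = w - 8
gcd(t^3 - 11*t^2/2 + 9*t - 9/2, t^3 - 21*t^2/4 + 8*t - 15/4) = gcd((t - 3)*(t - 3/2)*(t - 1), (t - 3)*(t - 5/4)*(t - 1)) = t^2 - 4*t + 3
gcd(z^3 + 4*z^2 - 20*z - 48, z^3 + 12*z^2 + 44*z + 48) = z^2 + 8*z + 12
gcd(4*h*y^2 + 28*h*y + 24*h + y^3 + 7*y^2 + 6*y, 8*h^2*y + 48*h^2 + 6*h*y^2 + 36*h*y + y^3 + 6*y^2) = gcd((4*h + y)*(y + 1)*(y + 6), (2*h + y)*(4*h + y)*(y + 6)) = 4*h*y + 24*h + y^2 + 6*y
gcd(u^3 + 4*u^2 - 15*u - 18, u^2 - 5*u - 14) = 1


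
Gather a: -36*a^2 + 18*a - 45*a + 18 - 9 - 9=-36*a^2 - 27*a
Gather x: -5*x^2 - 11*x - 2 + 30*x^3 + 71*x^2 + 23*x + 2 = 30*x^3 + 66*x^2 + 12*x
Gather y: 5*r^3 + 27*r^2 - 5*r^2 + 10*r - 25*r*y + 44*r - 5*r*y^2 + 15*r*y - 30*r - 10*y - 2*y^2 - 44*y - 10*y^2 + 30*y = 5*r^3 + 22*r^2 + 24*r + y^2*(-5*r - 12) + y*(-10*r - 24)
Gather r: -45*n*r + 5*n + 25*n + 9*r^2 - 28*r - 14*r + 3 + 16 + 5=30*n + 9*r^2 + r*(-45*n - 42) + 24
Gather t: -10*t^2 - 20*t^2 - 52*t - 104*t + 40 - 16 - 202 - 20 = -30*t^2 - 156*t - 198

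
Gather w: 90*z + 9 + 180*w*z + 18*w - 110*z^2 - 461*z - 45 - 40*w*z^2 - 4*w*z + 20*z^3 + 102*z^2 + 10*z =w*(-40*z^2 + 176*z + 18) + 20*z^3 - 8*z^2 - 361*z - 36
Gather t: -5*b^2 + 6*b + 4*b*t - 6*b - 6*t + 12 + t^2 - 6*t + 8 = -5*b^2 + t^2 + t*(4*b - 12) + 20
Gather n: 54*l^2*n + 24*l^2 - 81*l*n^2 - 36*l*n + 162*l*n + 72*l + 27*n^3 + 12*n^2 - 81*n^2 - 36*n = 24*l^2 + 72*l + 27*n^3 + n^2*(-81*l - 69) + n*(54*l^2 + 126*l - 36)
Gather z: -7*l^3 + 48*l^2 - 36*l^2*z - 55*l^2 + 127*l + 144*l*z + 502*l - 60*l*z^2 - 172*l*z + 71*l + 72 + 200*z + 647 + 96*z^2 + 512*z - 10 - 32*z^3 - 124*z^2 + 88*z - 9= -7*l^3 - 7*l^2 + 700*l - 32*z^3 + z^2*(-60*l - 28) + z*(-36*l^2 - 28*l + 800) + 700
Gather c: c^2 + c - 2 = c^2 + c - 2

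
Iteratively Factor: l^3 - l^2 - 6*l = (l - 3)*(l^2 + 2*l) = l*(l - 3)*(l + 2)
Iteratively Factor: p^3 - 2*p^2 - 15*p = (p - 5)*(p^2 + 3*p) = (p - 5)*(p + 3)*(p)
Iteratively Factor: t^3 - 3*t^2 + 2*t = (t - 2)*(t^2 - t) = t*(t - 2)*(t - 1)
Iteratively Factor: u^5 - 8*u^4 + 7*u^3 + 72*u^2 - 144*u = (u)*(u^4 - 8*u^3 + 7*u^2 + 72*u - 144) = u*(u - 4)*(u^3 - 4*u^2 - 9*u + 36) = u*(u - 4)*(u + 3)*(u^2 - 7*u + 12) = u*(u - 4)*(u - 3)*(u + 3)*(u - 4)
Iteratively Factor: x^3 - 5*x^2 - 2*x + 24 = (x + 2)*(x^2 - 7*x + 12) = (x - 3)*(x + 2)*(x - 4)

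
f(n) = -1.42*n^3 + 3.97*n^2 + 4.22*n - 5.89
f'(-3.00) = -57.94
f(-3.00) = 55.52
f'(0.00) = 4.22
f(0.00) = -5.89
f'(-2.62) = -45.83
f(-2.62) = 35.84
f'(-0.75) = -4.13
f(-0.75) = -6.22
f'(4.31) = -40.69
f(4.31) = -27.64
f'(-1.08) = -9.32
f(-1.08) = -4.03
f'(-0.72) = -3.71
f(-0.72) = -6.34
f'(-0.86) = -5.76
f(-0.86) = -5.68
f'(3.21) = -14.19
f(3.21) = 1.60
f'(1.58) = 6.13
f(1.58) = 5.09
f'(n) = -4.26*n^2 + 7.94*n + 4.22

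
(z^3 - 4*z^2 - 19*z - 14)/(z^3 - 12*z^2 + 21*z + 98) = (z + 1)/(z - 7)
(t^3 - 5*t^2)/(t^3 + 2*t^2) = (t - 5)/(t + 2)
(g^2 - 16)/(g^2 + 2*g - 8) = (g - 4)/(g - 2)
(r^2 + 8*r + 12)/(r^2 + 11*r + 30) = (r + 2)/(r + 5)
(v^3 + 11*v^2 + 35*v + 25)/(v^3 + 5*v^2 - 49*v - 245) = (v^2 + 6*v + 5)/(v^2 - 49)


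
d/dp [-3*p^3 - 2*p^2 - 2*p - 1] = -9*p^2 - 4*p - 2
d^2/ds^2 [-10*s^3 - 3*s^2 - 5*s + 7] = -60*s - 6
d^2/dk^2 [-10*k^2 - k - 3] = -20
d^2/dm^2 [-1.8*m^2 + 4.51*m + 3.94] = -3.60000000000000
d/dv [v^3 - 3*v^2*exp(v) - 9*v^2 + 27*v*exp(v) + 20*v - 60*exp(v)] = -3*v^2*exp(v) + 3*v^2 + 21*v*exp(v) - 18*v - 33*exp(v) + 20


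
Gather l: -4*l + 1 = 1 - 4*l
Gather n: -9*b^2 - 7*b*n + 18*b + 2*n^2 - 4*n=-9*b^2 + 18*b + 2*n^2 + n*(-7*b - 4)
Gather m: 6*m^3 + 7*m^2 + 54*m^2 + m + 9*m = 6*m^3 + 61*m^2 + 10*m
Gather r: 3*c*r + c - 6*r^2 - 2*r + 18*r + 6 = c - 6*r^2 + r*(3*c + 16) + 6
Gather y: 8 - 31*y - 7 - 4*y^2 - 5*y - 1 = -4*y^2 - 36*y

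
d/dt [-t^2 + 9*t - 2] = 9 - 2*t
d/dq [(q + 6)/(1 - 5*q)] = 31/(5*q - 1)^2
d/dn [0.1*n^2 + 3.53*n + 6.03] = 0.2*n + 3.53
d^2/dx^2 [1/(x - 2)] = 2/(x - 2)^3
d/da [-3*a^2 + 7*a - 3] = 7 - 6*a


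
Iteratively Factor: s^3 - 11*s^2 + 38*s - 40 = (s - 4)*(s^2 - 7*s + 10) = (s - 5)*(s - 4)*(s - 2)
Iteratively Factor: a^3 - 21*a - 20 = (a + 1)*(a^2 - a - 20) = (a + 1)*(a + 4)*(a - 5)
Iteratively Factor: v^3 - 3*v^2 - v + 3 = (v + 1)*(v^2 - 4*v + 3) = (v - 3)*(v + 1)*(v - 1)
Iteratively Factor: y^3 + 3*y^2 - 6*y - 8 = (y + 4)*(y^2 - y - 2) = (y - 2)*(y + 4)*(y + 1)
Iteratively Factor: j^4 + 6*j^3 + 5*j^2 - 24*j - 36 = (j + 3)*(j^3 + 3*j^2 - 4*j - 12) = (j - 2)*(j + 3)*(j^2 + 5*j + 6) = (j - 2)*(j + 3)^2*(j + 2)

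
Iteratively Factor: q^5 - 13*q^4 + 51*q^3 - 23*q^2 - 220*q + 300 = (q - 5)*(q^4 - 8*q^3 + 11*q^2 + 32*q - 60) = (q - 5)*(q - 3)*(q^3 - 5*q^2 - 4*q + 20) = (q - 5)*(q - 3)*(q + 2)*(q^2 - 7*q + 10) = (q - 5)^2*(q - 3)*(q + 2)*(q - 2)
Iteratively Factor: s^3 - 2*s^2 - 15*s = (s - 5)*(s^2 + 3*s) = s*(s - 5)*(s + 3)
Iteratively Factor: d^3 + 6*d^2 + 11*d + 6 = (d + 3)*(d^2 + 3*d + 2) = (d + 2)*(d + 3)*(d + 1)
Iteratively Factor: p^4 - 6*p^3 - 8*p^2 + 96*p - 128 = (p - 2)*(p^3 - 4*p^2 - 16*p + 64) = (p - 4)*(p - 2)*(p^2 - 16) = (p - 4)*(p - 2)*(p + 4)*(p - 4)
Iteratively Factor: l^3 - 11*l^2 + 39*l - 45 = (l - 5)*(l^2 - 6*l + 9) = (l - 5)*(l - 3)*(l - 3)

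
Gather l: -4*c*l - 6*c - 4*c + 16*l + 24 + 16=-10*c + l*(16 - 4*c) + 40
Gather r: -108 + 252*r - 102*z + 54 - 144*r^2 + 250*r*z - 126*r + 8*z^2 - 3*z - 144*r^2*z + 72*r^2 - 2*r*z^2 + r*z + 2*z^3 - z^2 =r^2*(-144*z - 72) + r*(-2*z^2 + 251*z + 126) + 2*z^3 + 7*z^2 - 105*z - 54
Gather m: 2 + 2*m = 2*m + 2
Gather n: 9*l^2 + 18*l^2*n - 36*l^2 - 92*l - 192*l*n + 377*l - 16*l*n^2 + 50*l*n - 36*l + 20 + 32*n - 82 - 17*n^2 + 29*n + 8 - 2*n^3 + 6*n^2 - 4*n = -27*l^2 + 249*l - 2*n^3 + n^2*(-16*l - 11) + n*(18*l^2 - 142*l + 57) - 54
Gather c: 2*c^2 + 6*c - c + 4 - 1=2*c^2 + 5*c + 3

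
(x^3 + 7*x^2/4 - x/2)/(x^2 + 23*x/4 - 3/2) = x*(x + 2)/(x + 6)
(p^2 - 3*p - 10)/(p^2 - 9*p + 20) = (p + 2)/(p - 4)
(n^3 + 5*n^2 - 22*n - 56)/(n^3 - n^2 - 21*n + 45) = (n^3 + 5*n^2 - 22*n - 56)/(n^3 - n^2 - 21*n + 45)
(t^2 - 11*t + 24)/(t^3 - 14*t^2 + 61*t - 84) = (t - 8)/(t^2 - 11*t + 28)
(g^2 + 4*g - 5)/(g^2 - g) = (g + 5)/g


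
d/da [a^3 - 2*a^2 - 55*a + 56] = 3*a^2 - 4*a - 55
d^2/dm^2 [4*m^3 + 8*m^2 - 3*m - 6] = 24*m + 16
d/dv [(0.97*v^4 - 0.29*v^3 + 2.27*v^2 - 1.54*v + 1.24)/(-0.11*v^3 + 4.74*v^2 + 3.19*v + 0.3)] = (-0.1067*v^6 + 9.1956*v^5 + 8.158*v^4 - 1.025*v^3 + 14.6891*v^2 - 10.3932*v - 4.4176)/(0.0121*v^6 - 1.0428*v^5 + 21.7658*v^4 + 30.1752*v^3 + 13.0201*v^2 + 1.914*v + 0.09)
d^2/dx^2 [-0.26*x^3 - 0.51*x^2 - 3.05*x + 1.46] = -1.56*x - 1.02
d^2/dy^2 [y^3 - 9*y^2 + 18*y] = 6*y - 18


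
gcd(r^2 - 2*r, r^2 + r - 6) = r - 2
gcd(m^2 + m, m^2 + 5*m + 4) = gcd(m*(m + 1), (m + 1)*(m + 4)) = m + 1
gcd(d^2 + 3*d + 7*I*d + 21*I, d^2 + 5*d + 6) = d + 3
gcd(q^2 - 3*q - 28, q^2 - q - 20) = q + 4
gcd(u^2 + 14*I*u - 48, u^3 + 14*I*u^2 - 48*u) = u^2 + 14*I*u - 48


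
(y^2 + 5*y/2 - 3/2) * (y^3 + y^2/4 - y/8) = y^5 + 11*y^4/4 - y^3 - 11*y^2/16 + 3*y/16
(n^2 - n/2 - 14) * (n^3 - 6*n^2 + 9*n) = n^5 - 13*n^4/2 - 2*n^3 + 159*n^2/2 - 126*n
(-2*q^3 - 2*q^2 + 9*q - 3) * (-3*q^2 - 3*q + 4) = 6*q^5 + 12*q^4 - 29*q^3 - 26*q^2 + 45*q - 12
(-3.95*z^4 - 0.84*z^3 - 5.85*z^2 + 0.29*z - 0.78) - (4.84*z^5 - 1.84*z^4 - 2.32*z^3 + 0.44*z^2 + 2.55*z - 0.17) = -4.84*z^5 - 2.11*z^4 + 1.48*z^3 - 6.29*z^2 - 2.26*z - 0.61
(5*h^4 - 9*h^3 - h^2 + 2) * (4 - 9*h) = -45*h^5 + 101*h^4 - 27*h^3 - 4*h^2 - 18*h + 8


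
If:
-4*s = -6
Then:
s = 3/2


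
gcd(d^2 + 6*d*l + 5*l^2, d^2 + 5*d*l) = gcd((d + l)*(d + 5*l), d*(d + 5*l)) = d + 5*l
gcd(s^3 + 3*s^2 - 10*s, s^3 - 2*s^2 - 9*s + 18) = s - 2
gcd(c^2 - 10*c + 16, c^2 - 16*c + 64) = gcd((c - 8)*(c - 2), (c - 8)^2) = c - 8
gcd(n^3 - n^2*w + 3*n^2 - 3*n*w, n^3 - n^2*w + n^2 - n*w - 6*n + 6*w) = -n^2 + n*w - 3*n + 3*w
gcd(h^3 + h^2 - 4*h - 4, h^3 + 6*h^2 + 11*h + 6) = h^2 + 3*h + 2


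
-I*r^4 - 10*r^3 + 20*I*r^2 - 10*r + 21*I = (r - 7*I)*(r - 3*I)*(r - I)*(-I*r + 1)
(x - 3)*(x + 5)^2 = x^3 + 7*x^2 - 5*x - 75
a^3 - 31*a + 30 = (a - 5)*(a - 1)*(a + 6)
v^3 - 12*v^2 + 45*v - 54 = (v - 6)*(v - 3)^2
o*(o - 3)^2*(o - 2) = o^4 - 8*o^3 + 21*o^2 - 18*o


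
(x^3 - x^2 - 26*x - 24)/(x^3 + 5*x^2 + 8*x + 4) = (x^2 - 2*x - 24)/(x^2 + 4*x + 4)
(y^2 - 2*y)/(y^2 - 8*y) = (y - 2)/(y - 8)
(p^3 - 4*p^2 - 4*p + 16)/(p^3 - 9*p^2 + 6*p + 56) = (p - 2)/(p - 7)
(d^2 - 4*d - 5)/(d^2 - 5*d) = (d + 1)/d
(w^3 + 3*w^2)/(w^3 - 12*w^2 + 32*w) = w*(w + 3)/(w^2 - 12*w + 32)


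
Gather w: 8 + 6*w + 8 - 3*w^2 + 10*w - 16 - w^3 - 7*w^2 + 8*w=-w^3 - 10*w^2 + 24*w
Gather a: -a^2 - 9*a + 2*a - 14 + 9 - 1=-a^2 - 7*a - 6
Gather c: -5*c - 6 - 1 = -5*c - 7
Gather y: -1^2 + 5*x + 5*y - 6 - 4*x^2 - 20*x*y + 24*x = -4*x^2 + 29*x + y*(5 - 20*x) - 7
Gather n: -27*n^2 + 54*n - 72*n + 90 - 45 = -27*n^2 - 18*n + 45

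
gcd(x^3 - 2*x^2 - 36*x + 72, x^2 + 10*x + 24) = x + 6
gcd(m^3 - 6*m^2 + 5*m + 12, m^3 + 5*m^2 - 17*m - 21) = m^2 - 2*m - 3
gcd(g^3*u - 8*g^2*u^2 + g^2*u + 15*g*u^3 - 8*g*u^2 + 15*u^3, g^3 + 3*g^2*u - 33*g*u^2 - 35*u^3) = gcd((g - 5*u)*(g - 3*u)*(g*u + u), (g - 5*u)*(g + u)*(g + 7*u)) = -g + 5*u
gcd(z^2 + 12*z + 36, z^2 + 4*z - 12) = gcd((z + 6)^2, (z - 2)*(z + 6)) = z + 6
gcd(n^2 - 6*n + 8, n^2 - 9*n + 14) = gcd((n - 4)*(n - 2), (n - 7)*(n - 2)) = n - 2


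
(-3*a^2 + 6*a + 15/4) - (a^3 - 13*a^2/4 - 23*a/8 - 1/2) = -a^3 + a^2/4 + 71*a/8 + 17/4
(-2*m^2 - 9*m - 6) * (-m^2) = 2*m^4 + 9*m^3 + 6*m^2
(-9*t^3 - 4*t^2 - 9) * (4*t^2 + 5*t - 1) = -36*t^5 - 61*t^4 - 11*t^3 - 32*t^2 - 45*t + 9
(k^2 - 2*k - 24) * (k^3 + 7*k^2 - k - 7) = k^5 + 5*k^4 - 39*k^3 - 173*k^2 + 38*k + 168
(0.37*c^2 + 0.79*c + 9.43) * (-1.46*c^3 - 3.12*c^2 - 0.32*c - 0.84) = -0.5402*c^5 - 2.3078*c^4 - 16.351*c^3 - 29.9852*c^2 - 3.6812*c - 7.9212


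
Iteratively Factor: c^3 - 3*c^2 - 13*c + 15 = (c - 1)*(c^2 - 2*c - 15) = (c - 5)*(c - 1)*(c + 3)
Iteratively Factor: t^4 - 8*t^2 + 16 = (t + 2)*(t^3 - 2*t^2 - 4*t + 8) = (t - 2)*(t + 2)*(t^2 - 4) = (t - 2)*(t + 2)^2*(t - 2)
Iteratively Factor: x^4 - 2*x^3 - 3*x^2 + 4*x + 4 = (x + 1)*(x^3 - 3*x^2 + 4) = (x + 1)^2*(x^2 - 4*x + 4) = (x - 2)*(x + 1)^2*(x - 2)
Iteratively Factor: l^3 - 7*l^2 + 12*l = (l - 4)*(l^2 - 3*l) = (l - 4)*(l - 3)*(l)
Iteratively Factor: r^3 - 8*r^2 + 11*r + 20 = (r + 1)*(r^2 - 9*r + 20) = (r - 4)*(r + 1)*(r - 5)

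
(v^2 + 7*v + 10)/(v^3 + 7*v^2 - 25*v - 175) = (v + 2)/(v^2 + 2*v - 35)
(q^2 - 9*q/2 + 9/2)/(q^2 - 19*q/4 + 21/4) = 2*(2*q - 3)/(4*q - 7)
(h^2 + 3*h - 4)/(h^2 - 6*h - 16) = (-h^2 - 3*h + 4)/(-h^2 + 6*h + 16)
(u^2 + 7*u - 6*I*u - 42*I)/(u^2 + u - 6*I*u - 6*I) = (u + 7)/(u + 1)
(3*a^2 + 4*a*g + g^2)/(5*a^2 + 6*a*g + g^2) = (3*a + g)/(5*a + g)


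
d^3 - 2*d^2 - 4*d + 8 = (d - 2)^2*(d + 2)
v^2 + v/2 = v*(v + 1/2)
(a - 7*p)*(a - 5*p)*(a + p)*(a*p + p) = a^4*p - 11*a^3*p^2 + a^3*p + 23*a^2*p^3 - 11*a^2*p^2 + 35*a*p^4 + 23*a*p^3 + 35*p^4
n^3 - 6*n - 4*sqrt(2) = (n - 2*sqrt(2))*(n + sqrt(2))^2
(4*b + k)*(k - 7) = 4*b*k - 28*b + k^2 - 7*k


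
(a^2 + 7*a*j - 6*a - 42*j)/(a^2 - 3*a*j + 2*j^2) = (a^2 + 7*a*j - 6*a - 42*j)/(a^2 - 3*a*j + 2*j^2)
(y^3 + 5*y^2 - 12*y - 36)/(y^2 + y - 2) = (y^2 + 3*y - 18)/(y - 1)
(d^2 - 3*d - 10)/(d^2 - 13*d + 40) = (d + 2)/(d - 8)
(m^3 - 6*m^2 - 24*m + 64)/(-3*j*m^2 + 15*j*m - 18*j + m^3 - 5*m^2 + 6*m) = (-m^2 + 4*m + 32)/(3*j*m - 9*j - m^2 + 3*m)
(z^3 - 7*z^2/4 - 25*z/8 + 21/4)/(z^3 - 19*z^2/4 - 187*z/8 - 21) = (2*z^2 - 7*z + 6)/(2*z^2 - 13*z - 24)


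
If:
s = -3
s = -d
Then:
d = 3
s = -3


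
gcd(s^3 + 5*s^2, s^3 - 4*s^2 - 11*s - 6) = 1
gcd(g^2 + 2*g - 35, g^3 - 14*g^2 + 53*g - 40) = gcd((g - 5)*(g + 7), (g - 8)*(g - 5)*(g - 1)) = g - 5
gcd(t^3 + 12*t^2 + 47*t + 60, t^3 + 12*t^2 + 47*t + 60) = t^3 + 12*t^2 + 47*t + 60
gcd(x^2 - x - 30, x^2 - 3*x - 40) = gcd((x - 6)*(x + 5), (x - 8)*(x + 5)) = x + 5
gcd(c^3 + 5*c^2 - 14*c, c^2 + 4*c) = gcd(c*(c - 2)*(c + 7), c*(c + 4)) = c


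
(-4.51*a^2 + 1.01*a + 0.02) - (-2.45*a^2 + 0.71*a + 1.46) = -2.06*a^2 + 0.3*a - 1.44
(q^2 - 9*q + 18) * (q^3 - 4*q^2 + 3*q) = q^5 - 13*q^4 + 57*q^3 - 99*q^2 + 54*q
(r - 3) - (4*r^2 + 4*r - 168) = -4*r^2 - 3*r + 165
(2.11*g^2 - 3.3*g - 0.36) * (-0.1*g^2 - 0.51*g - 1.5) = -0.211*g^4 - 0.7461*g^3 - 1.446*g^2 + 5.1336*g + 0.54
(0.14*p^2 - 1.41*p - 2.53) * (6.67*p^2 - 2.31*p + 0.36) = 0.9338*p^4 - 9.7281*p^3 - 13.5676*p^2 + 5.3367*p - 0.9108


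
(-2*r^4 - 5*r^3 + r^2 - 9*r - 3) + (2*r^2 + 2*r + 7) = -2*r^4 - 5*r^3 + 3*r^2 - 7*r + 4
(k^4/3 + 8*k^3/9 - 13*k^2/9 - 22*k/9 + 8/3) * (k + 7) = k^5/3 + 29*k^4/9 + 43*k^3/9 - 113*k^2/9 - 130*k/9 + 56/3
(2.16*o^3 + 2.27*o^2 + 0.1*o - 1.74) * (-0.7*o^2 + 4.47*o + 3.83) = -1.512*o^5 + 8.0662*o^4 + 18.3497*o^3 + 10.3591*o^2 - 7.3948*o - 6.6642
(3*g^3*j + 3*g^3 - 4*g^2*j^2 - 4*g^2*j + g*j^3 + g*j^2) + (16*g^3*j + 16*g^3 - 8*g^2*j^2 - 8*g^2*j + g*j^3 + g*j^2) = 19*g^3*j + 19*g^3 - 12*g^2*j^2 - 12*g^2*j + 2*g*j^3 + 2*g*j^2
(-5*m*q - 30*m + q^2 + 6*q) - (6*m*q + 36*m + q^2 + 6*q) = -11*m*q - 66*m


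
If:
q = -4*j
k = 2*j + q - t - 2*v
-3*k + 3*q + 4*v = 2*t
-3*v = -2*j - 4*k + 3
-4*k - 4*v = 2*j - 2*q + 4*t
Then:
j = -6/31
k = 24/31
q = 24/31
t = -6/31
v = -3/31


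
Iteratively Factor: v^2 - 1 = (v + 1)*(v - 1)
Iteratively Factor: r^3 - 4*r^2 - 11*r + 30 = (r - 5)*(r^2 + r - 6) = (r - 5)*(r + 3)*(r - 2)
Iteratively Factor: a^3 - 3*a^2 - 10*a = (a - 5)*(a^2 + 2*a) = a*(a - 5)*(a + 2)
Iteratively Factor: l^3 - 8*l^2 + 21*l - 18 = (l - 3)*(l^2 - 5*l + 6) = (l - 3)^2*(l - 2)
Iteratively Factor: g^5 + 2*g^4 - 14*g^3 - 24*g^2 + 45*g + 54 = (g + 3)*(g^4 - g^3 - 11*g^2 + 9*g + 18) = (g - 2)*(g + 3)*(g^3 + g^2 - 9*g - 9) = (g - 3)*(g - 2)*(g + 3)*(g^2 + 4*g + 3) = (g - 3)*(g - 2)*(g + 3)^2*(g + 1)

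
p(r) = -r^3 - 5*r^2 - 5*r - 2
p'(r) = -3*r^2 - 10*r - 5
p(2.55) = -63.84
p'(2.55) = -50.01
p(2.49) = -60.89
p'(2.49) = -48.50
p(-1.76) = -3.24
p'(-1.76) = 3.31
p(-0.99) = -0.98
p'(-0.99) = 1.96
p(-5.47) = 39.41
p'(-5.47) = -40.06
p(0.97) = -12.47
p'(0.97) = -17.52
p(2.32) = -53.00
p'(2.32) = -44.35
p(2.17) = -46.61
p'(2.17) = -40.83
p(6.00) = -428.00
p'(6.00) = -173.00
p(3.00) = -89.00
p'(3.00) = -62.00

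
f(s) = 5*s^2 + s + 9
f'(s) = 10*s + 1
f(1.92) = 29.35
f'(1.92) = 20.20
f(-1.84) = 24.09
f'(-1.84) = -17.40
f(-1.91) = 25.33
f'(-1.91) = -18.10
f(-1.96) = 26.25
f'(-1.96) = -18.60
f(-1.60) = 20.20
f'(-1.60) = -15.00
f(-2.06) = 28.16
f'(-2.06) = -19.60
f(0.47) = 10.57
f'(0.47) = 5.70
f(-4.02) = 85.78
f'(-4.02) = -39.20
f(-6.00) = 183.00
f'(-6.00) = -59.00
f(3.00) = 57.00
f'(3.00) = 31.00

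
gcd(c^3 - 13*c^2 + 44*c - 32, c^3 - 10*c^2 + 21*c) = 1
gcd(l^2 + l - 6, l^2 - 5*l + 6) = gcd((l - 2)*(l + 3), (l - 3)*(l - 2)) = l - 2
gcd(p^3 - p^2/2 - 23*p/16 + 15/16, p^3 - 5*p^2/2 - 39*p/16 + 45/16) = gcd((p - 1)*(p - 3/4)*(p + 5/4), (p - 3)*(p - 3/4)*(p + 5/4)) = p^2 + p/2 - 15/16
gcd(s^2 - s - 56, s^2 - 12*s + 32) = s - 8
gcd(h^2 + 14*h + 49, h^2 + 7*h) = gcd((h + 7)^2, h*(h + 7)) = h + 7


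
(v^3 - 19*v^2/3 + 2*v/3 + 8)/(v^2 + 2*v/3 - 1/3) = (3*v^2 - 22*v + 24)/(3*v - 1)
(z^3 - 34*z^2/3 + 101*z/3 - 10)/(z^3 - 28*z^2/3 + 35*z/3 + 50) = (3*z - 1)/(3*z + 5)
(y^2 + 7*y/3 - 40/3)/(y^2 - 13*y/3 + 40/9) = 3*(y + 5)/(3*y - 5)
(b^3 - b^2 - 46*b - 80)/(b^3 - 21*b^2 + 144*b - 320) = (b^2 + 7*b + 10)/(b^2 - 13*b + 40)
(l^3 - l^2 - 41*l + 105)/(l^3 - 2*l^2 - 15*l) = (l^2 + 4*l - 21)/(l*(l + 3))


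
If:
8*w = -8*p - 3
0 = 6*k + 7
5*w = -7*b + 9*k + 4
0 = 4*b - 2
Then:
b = 1/2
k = -7/6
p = 13/8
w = -2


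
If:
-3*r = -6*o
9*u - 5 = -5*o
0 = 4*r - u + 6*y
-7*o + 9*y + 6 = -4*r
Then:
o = 41/71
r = 82/71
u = 50/213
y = -467/639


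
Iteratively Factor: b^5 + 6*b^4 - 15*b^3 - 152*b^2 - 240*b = (b + 4)*(b^4 + 2*b^3 - 23*b^2 - 60*b) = (b + 3)*(b + 4)*(b^3 - b^2 - 20*b) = b*(b + 3)*(b + 4)*(b^2 - b - 20) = b*(b - 5)*(b + 3)*(b + 4)*(b + 4)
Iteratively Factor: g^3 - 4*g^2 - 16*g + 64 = (g - 4)*(g^2 - 16) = (g - 4)^2*(g + 4)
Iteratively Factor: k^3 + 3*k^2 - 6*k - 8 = (k + 1)*(k^2 + 2*k - 8) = (k + 1)*(k + 4)*(k - 2)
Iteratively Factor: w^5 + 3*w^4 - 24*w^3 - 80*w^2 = (w)*(w^4 + 3*w^3 - 24*w^2 - 80*w) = w*(w + 4)*(w^3 - w^2 - 20*w) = w^2*(w + 4)*(w^2 - w - 20) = w^2*(w + 4)^2*(w - 5)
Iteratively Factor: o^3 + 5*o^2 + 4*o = (o)*(o^2 + 5*o + 4) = o*(o + 4)*(o + 1)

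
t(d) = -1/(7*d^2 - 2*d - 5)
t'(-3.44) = -0.01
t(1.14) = -0.55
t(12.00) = 0.00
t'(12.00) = 0.00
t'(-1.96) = -0.04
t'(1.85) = 0.10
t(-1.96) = -0.04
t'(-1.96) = -0.04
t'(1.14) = 4.23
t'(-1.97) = -0.04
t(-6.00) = 0.00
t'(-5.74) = -0.00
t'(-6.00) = 0.00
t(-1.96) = -0.04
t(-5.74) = -0.00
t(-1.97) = -0.04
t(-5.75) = -0.00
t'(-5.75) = -0.00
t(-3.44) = -0.01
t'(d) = -(2 - 14*d)/(7*d^2 - 2*d - 5)^2 = 2*(7*d - 1)/(-7*d^2 + 2*d + 5)^2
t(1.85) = -0.07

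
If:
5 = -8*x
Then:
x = -5/8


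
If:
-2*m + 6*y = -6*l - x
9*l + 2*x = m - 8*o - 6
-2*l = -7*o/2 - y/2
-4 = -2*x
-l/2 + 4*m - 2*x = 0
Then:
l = -216/349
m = 322/349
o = -153/349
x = 2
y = 207/349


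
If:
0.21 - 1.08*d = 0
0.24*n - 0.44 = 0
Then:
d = 0.19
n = 1.83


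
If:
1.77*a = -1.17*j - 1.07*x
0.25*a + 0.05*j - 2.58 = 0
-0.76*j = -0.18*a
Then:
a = 9.85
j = 2.33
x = -18.85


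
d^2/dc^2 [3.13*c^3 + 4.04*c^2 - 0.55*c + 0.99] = 18.78*c + 8.08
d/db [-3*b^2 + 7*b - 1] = 7 - 6*b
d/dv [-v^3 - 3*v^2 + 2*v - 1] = -3*v^2 - 6*v + 2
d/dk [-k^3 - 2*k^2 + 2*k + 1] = -3*k^2 - 4*k + 2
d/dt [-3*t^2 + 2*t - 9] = 2 - 6*t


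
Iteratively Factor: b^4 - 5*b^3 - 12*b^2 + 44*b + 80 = (b - 4)*(b^3 - b^2 - 16*b - 20) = (b - 4)*(b + 2)*(b^2 - 3*b - 10) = (b - 5)*(b - 4)*(b + 2)*(b + 2)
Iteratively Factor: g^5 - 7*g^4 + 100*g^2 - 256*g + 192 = (g - 2)*(g^4 - 5*g^3 - 10*g^2 + 80*g - 96) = (g - 2)^2*(g^3 - 3*g^2 - 16*g + 48) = (g - 3)*(g - 2)^2*(g^2 - 16) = (g - 4)*(g - 3)*(g - 2)^2*(g + 4)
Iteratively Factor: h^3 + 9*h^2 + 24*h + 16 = (h + 4)*(h^2 + 5*h + 4) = (h + 1)*(h + 4)*(h + 4)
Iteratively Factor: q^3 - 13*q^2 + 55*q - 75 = (q - 5)*(q^2 - 8*q + 15) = (q - 5)*(q - 3)*(q - 5)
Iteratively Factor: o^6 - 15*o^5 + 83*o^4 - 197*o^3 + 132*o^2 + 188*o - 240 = (o - 2)*(o^5 - 13*o^4 + 57*o^3 - 83*o^2 - 34*o + 120) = (o - 2)*(o + 1)*(o^4 - 14*o^3 + 71*o^2 - 154*o + 120) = (o - 4)*(o - 2)*(o + 1)*(o^3 - 10*o^2 + 31*o - 30) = (o - 4)*(o - 3)*(o - 2)*(o + 1)*(o^2 - 7*o + 10) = (o - 5)*(o - 4)*(o - 3)*(o - 2)*(o + 1)*(o - 2)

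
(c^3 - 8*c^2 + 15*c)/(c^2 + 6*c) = (c^2 - 8*c + 15)/(c + 6)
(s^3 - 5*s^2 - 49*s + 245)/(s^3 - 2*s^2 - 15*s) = (s^2 - 49)/(s*(s + 3))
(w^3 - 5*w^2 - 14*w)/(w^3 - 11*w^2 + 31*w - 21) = w*(w + 2)/(w^2 - 4*w + 3)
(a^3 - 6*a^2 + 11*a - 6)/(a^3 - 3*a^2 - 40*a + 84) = (a^2 - 4*a + 3)/(a^2 - a - 42)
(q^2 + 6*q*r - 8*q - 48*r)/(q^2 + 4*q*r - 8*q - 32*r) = (q + 6*r)/(q + 4*r)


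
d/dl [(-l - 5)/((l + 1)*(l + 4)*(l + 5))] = (2*l + 5)/((l + 1)^2*(l + 4)^2)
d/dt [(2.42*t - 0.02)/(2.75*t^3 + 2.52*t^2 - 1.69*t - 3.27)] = (-13.31*t^3 - 5.9334*t^2 + 0.1008*t - 7.9472)/(7.5625*t^6 + 13.86*t^5 - 2.9446*t^4 - 26.5026*t^3 - 13.6247*t^2 + 11.0526*t + 10.6929)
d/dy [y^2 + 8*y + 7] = 2*y + 8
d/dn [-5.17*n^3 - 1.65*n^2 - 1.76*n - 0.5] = -15.51*n^2 - 3.3*n - 1.76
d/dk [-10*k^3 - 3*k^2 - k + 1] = -30*k^2 - 6*k - 1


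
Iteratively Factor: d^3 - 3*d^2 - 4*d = (d - 4)*(d^2 + d) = (d - 4)*(d + 1)*(d)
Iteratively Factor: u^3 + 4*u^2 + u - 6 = (u - 1)*(u^2 + 5*u + 6) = (u - 1)*(u + 3)*(u + 2)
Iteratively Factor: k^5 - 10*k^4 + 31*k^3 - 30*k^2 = (k - 5)*(k^4 - 5*k^3 + 6*k^2) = (k - 5)*(k - 2)*(k^3 - 3*k^2) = (k - 5)*(k - 3)*(k - 2)*(k^2) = k*(k - 5)*(k - 3)*(k - 2)*(k)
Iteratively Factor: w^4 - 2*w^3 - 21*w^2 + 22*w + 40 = (w - 2)*(w^3 - 21*w - 20) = (w - 2)*(w + 4)*(w^2 - 4*w - 5) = (w - 2)*(w + 1)*(w + 4)*(w - 5)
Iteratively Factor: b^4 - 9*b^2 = (b)*(b^3 - 9*b) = b*(b + 3)*(b^2 - 3*b) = b*(b - 3)*(b + 3)*(b)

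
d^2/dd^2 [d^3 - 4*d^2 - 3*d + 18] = 6*d - 8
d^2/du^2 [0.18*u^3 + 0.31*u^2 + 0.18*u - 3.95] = 1.08*u + 0.62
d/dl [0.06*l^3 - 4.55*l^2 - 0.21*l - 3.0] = 0.18*l^2 - 9.1*l - 0.21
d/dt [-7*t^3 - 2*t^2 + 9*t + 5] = -21*t^2 - 4*t + 9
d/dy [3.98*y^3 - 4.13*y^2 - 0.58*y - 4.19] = 11.94*y^2 - 8.26*y - 0.58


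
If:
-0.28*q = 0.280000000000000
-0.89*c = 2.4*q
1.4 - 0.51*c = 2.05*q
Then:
No Solution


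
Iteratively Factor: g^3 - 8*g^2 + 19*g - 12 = (g - 4)*(g^2 - 4*g + 3) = (g - 4)*(g - 3)*(g - 1)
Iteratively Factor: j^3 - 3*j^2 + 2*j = (j - 2)*(j^2 - j) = (j - 2)*(j - 1)*(j)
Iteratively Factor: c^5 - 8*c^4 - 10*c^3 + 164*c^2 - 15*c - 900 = (c + 3)*(c^4 - 11*c^3 + 23*c^2 + 95*c - 300) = (c - 5)*(c + 3)*(c^3 - 6*c^2 - 7*c + 60) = (c - 5)^2*(c + 3)*(c^2 - c - 12) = (c - 5)^2*(c + 3)^2*(c - 4)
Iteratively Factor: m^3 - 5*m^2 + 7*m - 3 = (m - 1)*(m^2 - 4*m + 3) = (m - 1)^2*(m - 3)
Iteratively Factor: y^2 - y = (y - 1)*(y)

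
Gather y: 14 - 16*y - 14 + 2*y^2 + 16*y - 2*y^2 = 0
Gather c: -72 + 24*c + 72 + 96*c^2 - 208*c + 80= 96*c^2 - 184*c + 80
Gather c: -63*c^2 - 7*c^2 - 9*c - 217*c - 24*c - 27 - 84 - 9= -70*c^2 - 250*c - 120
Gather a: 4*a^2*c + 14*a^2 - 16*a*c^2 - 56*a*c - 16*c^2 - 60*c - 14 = a^2*(4*c + 14) + a*(-16*c^2 - 56*c) - 16*c^2 - 60*c - 14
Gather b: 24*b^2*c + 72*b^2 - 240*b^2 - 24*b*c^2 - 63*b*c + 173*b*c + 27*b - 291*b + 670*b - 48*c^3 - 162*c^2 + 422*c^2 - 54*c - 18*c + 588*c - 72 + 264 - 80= b^2*(24*c - 168) + b*(-24*c^2 + 110*c + 406) - 48*c^3 + 260*c^2 + 516*c + 112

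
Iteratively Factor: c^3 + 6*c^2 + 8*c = (c)*(c^2 + 6*c + 8) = c*(c + 4)*(c + 2)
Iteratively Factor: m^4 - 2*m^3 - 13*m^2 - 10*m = (m + 2)*(m^3 - 4*m^2 - 5*m) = m*(m + 2)*(m^2 - 4*m - 5) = m*(m + 1)*(m + 2)*(m - 5)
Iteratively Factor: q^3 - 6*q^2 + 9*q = (q - 3)*(q^2 - 3*q) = q*(q - 3)*(q - 3)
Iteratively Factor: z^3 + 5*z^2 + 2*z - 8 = (z + 2)*(z^2 + 3*z - 4) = (z - 1)*(z + 2)*(z + 4)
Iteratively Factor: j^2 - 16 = (j + 4)*(j - 4)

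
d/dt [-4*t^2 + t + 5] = 1 - 8*t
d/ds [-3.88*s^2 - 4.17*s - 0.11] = -7.76*s - 4.17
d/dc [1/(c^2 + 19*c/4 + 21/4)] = 4*(-8*c - 19)/(4*c^2 + 19*c + 21)^2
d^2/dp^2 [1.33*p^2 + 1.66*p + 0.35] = 2.66000000000000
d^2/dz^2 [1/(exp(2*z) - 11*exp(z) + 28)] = ((11 - 4*exp(z))*(exp(2*z) - 11*exp(z) + 28) + 2*(2*exp(z) - 11)^2*exp(z))*exp(z)/(exp(2*z) - 11*exp(z) + 28)^3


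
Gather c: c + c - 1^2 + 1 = 2*c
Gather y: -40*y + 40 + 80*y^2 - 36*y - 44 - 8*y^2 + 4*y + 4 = 72*y^2 - 72*y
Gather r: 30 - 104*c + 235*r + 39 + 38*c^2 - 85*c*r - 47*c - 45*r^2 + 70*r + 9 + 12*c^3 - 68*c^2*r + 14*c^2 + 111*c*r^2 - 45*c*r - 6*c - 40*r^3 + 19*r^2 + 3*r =12*c^3 + 52*c^2 - 157*c - 40*r^3 + r^2*(111*c - 26) + r*(-68*c^2 - 130*c + 308) + 78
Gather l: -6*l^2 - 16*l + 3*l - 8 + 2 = -6*l^2 - 13*l - 6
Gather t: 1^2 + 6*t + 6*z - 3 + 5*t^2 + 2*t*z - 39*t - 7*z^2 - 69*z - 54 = 5*t^2 + t*(2*z - 33) - 7*z^2 - 63*z - 56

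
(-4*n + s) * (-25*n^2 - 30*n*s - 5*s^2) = 100*n^3 + 95*n^2*s - 10*n*s^2 - 5*s^3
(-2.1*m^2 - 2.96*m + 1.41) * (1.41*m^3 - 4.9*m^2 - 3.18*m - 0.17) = -2.961*m^5 + 6.1164*m^4 + 23.1701*m^3 + 2.8608*m^2 - 3.9806*m - 0.2397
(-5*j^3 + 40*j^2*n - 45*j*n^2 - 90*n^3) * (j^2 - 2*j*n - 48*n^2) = -5*j^5 + 50*j^4*n + 115*j^3*n^2 - 1920*j^2*n^3 + 2340*j*n^4 + 4320*n^5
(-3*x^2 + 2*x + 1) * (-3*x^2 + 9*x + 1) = 9*x^4 - 33*x^3 + 12*x^2 + 11*x + 1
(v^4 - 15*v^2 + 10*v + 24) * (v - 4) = v^5 - 4*v^4 - 15*v^3 + 70*v^2 - 16*v - 96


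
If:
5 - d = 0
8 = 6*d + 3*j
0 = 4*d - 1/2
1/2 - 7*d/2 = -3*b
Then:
No Solution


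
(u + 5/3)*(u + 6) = u^2 + 23*u/3 + 10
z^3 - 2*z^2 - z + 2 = (z - 2)*(z - 1)*(z + 1)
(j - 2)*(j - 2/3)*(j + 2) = j^3 - 2*j^2/3 - 4*j + 8/3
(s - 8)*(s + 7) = s^2 - s - 56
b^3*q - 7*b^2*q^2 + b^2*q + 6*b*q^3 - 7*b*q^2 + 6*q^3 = (b - 6*q)*(b - q)*(b*q + q)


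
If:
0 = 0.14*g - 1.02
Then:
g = 7.29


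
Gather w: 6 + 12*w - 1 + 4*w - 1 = 16*w + 4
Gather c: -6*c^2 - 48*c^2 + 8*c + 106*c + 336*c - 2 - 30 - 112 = -54*c^2 + 450*c - 144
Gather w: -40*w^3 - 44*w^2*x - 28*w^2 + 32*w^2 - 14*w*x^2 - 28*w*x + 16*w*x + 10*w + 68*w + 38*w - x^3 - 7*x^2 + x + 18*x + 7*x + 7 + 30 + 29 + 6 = -40*w^3 + w^2*(4 - 44*x) + w*(-14*x^2 - 12*x + 116) - x^3 - 7*x^2 + 26*x + 72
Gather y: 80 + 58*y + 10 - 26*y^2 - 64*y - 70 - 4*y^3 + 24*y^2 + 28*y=-4*y^3 - 2*y^2 + 22*y + 20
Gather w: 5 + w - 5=w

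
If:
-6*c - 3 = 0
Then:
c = -1/2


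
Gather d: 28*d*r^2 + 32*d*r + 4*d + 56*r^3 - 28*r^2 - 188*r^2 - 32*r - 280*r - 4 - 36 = d*(28*r^2 + 32*r + 4) + 56*r^3 - 216*r^2 - 312*r - 40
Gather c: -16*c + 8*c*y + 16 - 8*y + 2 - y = c*(8*y - 16) - 9*y + 18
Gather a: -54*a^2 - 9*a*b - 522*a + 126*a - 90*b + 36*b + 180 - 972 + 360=-54*a^2 + a*(-9*b - 396) - 54*b - 432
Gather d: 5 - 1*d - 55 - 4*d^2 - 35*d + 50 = -4*d^2 - 36*d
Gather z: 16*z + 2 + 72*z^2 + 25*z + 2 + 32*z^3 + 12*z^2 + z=32*z^3 + 84*z^2 + 42*z + 4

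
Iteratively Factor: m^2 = (m)*(m)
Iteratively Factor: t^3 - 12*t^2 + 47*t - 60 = (t - 4)*(t^2 - 8*t + 15) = (t - 4)*(t - 3)*(t - 5)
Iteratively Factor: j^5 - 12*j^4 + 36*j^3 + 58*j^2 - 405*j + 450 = (j + 3)*(j^4 - 15*j^3 + 81*j^2 - 185*j + 150) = (j - 3)*(j + 3)*(j^3 - 12*j^2 + 45*j - 50) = (j - 3)*(j - 2)*(j + 3)*(j^2 - 10*j + 25) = (j - 5)*(j - 3)*(j - 2)*(j + 3)*(j - 5)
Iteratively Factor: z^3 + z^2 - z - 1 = (z + 1)*(z^2 - 1) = (z + 1)^2*(z - 1)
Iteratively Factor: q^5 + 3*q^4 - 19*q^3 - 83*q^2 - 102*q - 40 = (q + 2)*(q^4 + q^3 - 21*q^2 - 41*q - 20) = (q + 2)*(q + 4)*(q^3 - 3*q^2 - 9*q - 5) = (q + 1)*(q + 2)*(q + 4)*(q^2 - 4*q - 5) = (q - 5)*(q + 1)*(q + 2)*(q + 4)*(q + 1)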